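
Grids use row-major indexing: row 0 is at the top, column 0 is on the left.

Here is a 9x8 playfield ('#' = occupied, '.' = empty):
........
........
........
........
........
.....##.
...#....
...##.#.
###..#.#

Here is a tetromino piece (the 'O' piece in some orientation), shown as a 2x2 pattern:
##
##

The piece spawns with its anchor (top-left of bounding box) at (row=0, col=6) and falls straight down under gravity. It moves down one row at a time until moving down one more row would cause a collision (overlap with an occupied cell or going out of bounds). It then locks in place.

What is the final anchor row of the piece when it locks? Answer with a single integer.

Answer: 3

Derivation:
Spawn at (row=0, col=6). Try each row:
  row 0: fits
  row 1: fits
  row 2: fits
  row 3: fits
  row 4: blocked -> lock at row 3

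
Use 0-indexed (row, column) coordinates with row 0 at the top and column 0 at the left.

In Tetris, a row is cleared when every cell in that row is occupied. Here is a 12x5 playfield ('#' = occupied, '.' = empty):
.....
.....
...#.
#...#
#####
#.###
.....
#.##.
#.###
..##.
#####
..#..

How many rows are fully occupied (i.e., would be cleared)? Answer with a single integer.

Check each row:
  row 0: 5 empty cells -> not full
  row 1: 5 empty cells -> not full
  row 2: 4 empty cells -> not full
  row 3: 3 empty cells -> not full
  row 4: 0 empty cells -> FULL (clear)
  row 5: 1 empty cell -> not full
  row 6: 5 empty cells -> not full
  row 7: 2 empty cells -> not full
  row 8: 1 empty cell -> not full
  row 9: 3 empty cells -> not full
  row 10: 0 empty cells -> FULL (clear)
  row 11: 4 empty cells -> not full
Total rows cleared: 2

Answer: 2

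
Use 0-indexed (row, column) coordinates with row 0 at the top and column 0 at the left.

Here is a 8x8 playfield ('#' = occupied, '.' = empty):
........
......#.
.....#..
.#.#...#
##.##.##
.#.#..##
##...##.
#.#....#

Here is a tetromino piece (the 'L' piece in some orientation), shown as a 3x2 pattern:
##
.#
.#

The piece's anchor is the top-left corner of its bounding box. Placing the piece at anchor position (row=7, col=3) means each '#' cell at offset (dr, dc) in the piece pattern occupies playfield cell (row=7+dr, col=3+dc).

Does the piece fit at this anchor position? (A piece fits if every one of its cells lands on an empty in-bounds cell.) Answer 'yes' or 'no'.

Answer: no

Derivation:
Check each piece cell at anchor (7, 3):
  offset (0,0) -> (7,3): empty -> OK
  offset (0,1) -> (7,4): empty -> OK
  offset (1,1) -> (8,4): out of bounds -> FAIL
  offset (2,1) -> (9,4): out of bounds -> FAIL
All cells valid: no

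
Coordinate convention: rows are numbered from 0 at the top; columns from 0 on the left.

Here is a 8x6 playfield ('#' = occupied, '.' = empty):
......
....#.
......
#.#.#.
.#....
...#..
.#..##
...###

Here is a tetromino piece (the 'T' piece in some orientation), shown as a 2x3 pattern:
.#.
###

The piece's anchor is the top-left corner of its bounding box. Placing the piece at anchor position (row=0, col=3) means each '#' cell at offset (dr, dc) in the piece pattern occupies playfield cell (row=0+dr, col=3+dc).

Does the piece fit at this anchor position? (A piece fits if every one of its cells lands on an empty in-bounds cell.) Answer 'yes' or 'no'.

Answer: no

Derivation:
Check each piece cell at anchor (0, 3):
  offset (0,1) -> (0,4): empty -> OK
  offset (1,0) -> (1,3): empty -> OK
  offset (1,1) -> (1,4): occupied ('#') -> FAIL
  offset (1,2) -> (1,5): empty -> OK
All cells valid: no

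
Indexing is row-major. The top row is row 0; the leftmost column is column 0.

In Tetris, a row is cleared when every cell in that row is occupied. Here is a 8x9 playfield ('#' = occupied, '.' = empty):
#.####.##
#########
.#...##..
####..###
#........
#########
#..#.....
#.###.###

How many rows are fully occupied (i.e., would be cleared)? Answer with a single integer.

Answer: 2

Derivation:
Check each row:
  row 0: 2 empty cells -> not full
  row 1: 0 empty cells -> FULL (clear)
  row 2: 6 empty cells -> not full
  row 3: 2 empty cells -> not full
  row 4: 8 empty cells -> not full
  row 5: 0 empty cells -> FULL (clear)
  row 6: 7 empty cells -> not full
  row 7: 2 empty cells -> not full
Total rows cleared: 2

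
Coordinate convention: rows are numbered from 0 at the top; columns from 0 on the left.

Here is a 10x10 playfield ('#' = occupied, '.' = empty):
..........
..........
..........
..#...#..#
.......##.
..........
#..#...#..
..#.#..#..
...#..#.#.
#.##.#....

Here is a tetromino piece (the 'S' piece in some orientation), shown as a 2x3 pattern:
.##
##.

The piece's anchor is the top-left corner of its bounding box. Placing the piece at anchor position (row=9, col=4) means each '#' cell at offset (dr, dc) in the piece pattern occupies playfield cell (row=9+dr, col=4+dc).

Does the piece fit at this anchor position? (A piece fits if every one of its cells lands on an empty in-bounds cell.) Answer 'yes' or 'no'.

Check each piece cell at anchor (9, 4):
  offset (0,1) -> (9,5): occupied ('#') -> FAIL
  offset (0,2) -> (9,6): empty -> OK
  offset (1,0) -> (10,4): out of bounds -> FAIL
  offset (1,1) -> (10,5): out of bounds -> FAIL
All cells valid: no

Answer: no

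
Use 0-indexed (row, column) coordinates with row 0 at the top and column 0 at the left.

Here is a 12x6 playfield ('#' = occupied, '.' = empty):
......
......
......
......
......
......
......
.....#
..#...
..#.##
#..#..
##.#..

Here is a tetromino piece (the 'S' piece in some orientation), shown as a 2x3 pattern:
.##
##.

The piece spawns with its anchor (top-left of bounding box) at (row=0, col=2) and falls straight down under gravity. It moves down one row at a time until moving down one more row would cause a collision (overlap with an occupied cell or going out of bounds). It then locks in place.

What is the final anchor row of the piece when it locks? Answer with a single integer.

Answer: 6

Derivation:
Spawn at (row=0, col=2). Try each row:
  row 0: fits
  row 1: fits
  row 2: fits
  row 3: fits
  row 4: fits
  row 5: fits
  row 6: fits
  row 7: blocked -> lock at row 6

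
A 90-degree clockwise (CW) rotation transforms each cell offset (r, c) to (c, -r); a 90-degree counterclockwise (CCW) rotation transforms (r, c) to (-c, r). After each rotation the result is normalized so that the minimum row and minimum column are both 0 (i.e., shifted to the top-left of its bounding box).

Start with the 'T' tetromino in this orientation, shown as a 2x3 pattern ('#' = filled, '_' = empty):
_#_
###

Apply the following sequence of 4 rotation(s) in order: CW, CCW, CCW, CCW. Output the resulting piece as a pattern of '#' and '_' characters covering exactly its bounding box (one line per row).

Start:
_#_
###
After rotation 1 (CW):
#_
##
#_
After rotation 2 (CCW):
_#_
###
After rotation 3 (CCW):
_#
##
_#
After rotation 4 (CCW):
###
_#_

Answer: ###
_#_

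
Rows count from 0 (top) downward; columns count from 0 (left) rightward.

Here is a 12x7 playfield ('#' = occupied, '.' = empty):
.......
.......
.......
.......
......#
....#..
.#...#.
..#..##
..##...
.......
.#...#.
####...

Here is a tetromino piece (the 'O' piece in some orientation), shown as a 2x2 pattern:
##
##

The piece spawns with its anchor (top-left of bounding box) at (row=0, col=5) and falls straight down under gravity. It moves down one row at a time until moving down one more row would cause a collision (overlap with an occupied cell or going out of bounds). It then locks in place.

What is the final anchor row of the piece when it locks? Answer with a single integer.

Answer: 2

Derivation:
Spawn at (row=0, col=5). Try each row:
  row 0: fits
  row 1: fits
  row 2: fits
  row 3: blocked -> lock at row 2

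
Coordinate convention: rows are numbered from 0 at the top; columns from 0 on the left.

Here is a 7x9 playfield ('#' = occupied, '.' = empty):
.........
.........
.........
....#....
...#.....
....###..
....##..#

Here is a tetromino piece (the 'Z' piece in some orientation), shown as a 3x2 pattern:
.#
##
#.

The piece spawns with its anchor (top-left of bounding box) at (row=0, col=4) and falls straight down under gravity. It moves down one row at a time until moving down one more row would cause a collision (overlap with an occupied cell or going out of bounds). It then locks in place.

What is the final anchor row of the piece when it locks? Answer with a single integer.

Spawn at (row=0, col=4). Try each row:
  row 0: fits
  row 1: blocked -> lock at row 0

Answer: 0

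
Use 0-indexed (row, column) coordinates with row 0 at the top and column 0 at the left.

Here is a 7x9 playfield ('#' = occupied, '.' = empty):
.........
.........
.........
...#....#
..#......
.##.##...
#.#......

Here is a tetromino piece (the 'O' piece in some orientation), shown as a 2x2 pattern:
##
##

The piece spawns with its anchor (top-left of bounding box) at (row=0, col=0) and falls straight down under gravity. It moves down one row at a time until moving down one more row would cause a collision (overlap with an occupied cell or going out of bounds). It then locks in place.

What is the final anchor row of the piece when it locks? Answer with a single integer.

Spawn at (row=0, col=0). Try each row:
  row 0: fits
  row 1: fits
  row 2: fits
  row 3: fits
  row 4: blocked -> lock at row 3

Answer: 3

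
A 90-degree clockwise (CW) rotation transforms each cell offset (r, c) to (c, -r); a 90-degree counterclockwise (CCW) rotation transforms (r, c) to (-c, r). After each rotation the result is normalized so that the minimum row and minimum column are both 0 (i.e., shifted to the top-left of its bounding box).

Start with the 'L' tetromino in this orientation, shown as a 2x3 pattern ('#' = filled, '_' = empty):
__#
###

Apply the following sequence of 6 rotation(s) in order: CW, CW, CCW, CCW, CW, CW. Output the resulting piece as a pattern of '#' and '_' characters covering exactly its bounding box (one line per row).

Start:
__#
###
After rotation 1 (CW):
#_
#_
##
After rotation 2 (CW):
###
#__
After rotation 3 (CCW):
#_
#_
##
After rotation 4 (CCW):
__#
###
After rotation 5 (CW):
#_
#_
##
After rotation 6 (CW):
###
#__

Answer: ###
#__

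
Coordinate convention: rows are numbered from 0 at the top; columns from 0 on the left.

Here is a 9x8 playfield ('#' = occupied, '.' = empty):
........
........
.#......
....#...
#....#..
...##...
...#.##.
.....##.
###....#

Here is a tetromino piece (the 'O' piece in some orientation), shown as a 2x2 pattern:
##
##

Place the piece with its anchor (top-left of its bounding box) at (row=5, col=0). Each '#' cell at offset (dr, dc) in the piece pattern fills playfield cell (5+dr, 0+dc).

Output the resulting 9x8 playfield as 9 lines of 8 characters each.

Answer: ........
........
.#......
....#...
#....#..
##.##...
##.#.##.
.....##.
###....#

Derivation:
Fill (5+0,0+0) = (5,0)
Fill (5+0,0+1) = (5,1)
Fill (5+1,0+0) = (6,0)
Fill (5+1,0+1) = (6,1)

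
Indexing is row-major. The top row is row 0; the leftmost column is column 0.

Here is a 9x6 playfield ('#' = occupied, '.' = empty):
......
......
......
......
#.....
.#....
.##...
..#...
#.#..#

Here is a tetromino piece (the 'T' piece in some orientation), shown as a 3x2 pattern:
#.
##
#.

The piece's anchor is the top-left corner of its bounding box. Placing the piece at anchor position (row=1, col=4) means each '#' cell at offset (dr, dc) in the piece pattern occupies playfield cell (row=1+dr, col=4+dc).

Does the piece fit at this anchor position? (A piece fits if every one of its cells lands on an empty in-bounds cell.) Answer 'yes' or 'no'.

Check each piece cell at anchor (1, 4):
  offset (0,0) -> (1,4): empty -> OK
  offset (1,0) -> (2,4): empty -> OK
  offset (1,1) -> (2,5): empty -> OK
  offset (2,0) -> (3,4): empty -> OK
All cells valid: yes

Answer: yes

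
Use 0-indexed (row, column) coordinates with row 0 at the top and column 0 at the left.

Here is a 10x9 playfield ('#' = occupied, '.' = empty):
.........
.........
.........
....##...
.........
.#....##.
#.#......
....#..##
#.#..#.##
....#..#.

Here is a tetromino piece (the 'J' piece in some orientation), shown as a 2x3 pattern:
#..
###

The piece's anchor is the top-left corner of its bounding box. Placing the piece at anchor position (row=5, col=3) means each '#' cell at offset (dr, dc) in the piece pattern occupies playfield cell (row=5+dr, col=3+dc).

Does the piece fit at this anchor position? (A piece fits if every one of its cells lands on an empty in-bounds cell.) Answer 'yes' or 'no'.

Check each piece cell at anchor (5, 3):
  offset (0,0) -> (5,3): empty -> OK
  offset (1,0) -> (6,3): empty -> OK
  offset (1,1) -> (6,4): empty -> OK
  offset (1,2) -> (6,5): empty -> OK
All cells valid: yes

Answer: yes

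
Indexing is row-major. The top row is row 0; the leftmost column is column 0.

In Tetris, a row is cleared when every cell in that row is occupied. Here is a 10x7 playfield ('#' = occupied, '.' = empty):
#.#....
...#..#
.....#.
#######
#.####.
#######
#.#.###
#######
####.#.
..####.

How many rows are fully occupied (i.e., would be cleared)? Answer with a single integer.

Check each row:
  row 0: 5 empty cells -> not full
  row 1: 5 empty cells -> not full
  row 2: 6 empty cells -> not full
  row 3: 0 empty cells -> FULL (clear)
  row 4: 2 empty cells -> not full
  row 5: 0 empty cells -> FULL (clear)
  row 6: 2 empty cells -> not full
  row 7: 0 empty cells -> FULL (clear)
  row 8: 2 empty cells -> not full
  row 9: 3 empty cells -> not full
Total rows cleared: 3

Answer: 3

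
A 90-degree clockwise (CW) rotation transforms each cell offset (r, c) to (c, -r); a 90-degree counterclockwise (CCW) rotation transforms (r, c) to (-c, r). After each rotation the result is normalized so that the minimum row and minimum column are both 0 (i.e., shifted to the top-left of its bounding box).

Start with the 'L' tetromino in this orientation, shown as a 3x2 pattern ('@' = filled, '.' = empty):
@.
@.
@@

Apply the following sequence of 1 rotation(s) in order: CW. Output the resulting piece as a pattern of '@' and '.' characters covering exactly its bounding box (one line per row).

Start:
@.
@.
@@
After rotation 1 (CW):
@@@
@..

Answer: @@@
@..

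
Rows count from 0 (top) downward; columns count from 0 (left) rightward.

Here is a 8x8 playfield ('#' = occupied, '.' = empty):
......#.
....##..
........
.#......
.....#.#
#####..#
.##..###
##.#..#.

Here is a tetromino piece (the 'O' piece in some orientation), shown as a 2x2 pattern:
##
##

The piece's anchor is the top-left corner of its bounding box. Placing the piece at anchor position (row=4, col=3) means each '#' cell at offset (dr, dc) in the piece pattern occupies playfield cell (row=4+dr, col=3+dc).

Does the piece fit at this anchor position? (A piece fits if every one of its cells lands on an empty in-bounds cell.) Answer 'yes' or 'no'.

Check each piece cell at anchor (4, 3):
  offset (0,0) -> (4,3): empty -> OK
  offset (0,1) -> (4,4): empty -> OK
  offset (1,0) -> (5,3): occupied ('#') -> FAIL
  offset (1,1) -> (5,4): occupied ('#') -> FAIL
All cells valid: no

Answer: no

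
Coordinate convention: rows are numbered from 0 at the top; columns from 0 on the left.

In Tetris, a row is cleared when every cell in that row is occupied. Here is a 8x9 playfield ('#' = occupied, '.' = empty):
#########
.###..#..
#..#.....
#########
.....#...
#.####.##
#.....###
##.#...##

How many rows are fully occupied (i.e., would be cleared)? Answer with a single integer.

Answer: 2

Derivation:
Check each row:
  row 0: 0 empty cells -> FULL (clear)
  row 1: 5 empty cells -> not full
  row 2: 7 empty cells -> not full
  row 3: 0 empty cells -> FULL (clear)
  row 4: 8 empty cells -> not full
  row 5: 2 empty cells -> not full
  row 6: 5 empty cells -> not full
  row 7: 4 empty cells -> not full
Total rows cleared: 2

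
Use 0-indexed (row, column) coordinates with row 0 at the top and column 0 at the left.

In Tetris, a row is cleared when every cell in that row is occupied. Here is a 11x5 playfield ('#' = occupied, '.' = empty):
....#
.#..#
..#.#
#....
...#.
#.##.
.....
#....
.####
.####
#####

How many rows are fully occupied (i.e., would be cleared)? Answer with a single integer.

Check each row:
  row 0: 4 empty cells -> not full
  row 1: 3 empty cells -> not full
  row 2: 3 empty cells -> not full
  row 3: 4 empty cells -> not full
  row 4: 4 empty cells -> not full
  row 5: 2 empty cells -> not full
  row 6: 5 empty cells -> not full
  row 7: 4 empty cells -> not full
  row 8: 1 empty cell -> not full
  row 9: 1 empty cell -> not full
  row 10: 0 empty cells -> FULL (clear)
Total rows cleared: 1

Answer: 1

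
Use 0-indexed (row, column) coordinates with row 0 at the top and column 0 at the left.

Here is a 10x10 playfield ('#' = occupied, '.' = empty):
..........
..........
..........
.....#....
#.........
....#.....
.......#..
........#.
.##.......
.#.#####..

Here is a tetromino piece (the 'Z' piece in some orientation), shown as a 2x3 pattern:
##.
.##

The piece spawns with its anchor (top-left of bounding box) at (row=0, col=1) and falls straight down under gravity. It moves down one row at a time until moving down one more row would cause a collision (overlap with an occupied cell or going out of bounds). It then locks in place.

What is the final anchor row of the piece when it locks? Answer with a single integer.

Spawn at (row=0, col=1). Try each row:
  row 0: fits
  row 1: fits
  row 2: fits
  row 3: fits
  row 4: fits
  row 5: fits
  row 6: fits
  row 7: blocked -> lock at row 6

Answer: 6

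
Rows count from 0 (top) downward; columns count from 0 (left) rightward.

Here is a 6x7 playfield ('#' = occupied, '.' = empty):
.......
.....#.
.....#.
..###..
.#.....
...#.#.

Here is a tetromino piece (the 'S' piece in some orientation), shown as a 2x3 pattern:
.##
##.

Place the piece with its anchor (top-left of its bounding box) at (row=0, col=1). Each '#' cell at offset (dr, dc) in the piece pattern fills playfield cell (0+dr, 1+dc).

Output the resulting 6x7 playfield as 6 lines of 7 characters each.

Fill (0+0,1+1) = (0,2)
Fill (0+0,1+2) = (0,3)
Fill (0+1,1+0) = (1,1)
Fill (0+1,1+1) = (1,2)

Answer: ..##...
.##..#.
.....#.
..###..
.#.....
...#.#.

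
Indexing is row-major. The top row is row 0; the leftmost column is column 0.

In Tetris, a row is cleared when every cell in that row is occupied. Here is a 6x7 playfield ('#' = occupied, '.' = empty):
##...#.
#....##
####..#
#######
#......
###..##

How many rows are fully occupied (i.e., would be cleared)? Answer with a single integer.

Answer: 1

Derivation:
Check each row:
  row 0: 4 empty cells -> not full
  row 1: 4 empty cells -> not full
  row 2: 2 empty cells -> not full
  row 3: 0 empty cells -> FULL (clear)
  row 4: 6 empty cells -> not full
  row 5: 2 empty cells -> not full
Total rows cleared: 1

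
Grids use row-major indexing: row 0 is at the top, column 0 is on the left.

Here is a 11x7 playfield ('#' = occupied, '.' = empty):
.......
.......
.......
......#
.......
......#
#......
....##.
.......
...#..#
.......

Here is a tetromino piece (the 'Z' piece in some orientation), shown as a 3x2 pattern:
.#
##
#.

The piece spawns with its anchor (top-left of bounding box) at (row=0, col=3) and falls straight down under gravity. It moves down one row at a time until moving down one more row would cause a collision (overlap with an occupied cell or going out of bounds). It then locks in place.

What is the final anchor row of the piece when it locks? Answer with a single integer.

Spawn at (row=0, col=3). Try each row:
  row 0: fits
  row 1: fits
  row 2: fits
  row 3: fits
  row 4: fits
  row 5: fits
  row 6: blocked -> lock at row 5

Answer: 5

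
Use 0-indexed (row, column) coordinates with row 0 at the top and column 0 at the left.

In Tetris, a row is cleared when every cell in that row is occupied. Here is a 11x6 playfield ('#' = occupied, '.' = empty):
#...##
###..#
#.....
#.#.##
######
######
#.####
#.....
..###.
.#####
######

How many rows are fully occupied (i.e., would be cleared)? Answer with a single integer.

Check each row:
  row 0: 3 empty cells -> not full
  row 1: 2 empty cells -> not full
  row 2: 5 empty cells -> not full
  row 3: 2 empty cells -> not full
  row 4: 0 empty cells -> FULL (clear)
  row 5: 0 empty cells -> FULL (clear)
  row 6: 1 empty cell -> not full
  row 7: 5 empty cells -> not full
  row 8: 3 empty cells -> not full
  row 9: 1 empty cell -> not full
  row 10: 0 empty cells -> FULL (clear)
Total rows cleared: 3

Answer: 3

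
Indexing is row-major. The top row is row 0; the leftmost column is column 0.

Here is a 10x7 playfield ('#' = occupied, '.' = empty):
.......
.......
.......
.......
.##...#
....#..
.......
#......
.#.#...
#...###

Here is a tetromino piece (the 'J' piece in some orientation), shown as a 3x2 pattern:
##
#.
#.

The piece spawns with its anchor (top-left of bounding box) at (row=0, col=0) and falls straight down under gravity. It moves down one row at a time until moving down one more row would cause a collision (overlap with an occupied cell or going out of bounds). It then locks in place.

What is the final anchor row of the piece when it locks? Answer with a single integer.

Answer: 3

Derivation:
Spawn at (row=0, col=0). Try each row:
  row 0: fits
  row 1: fits
  row 2: fits
  row 3: fits
  row 4: blocked -> lock at row 3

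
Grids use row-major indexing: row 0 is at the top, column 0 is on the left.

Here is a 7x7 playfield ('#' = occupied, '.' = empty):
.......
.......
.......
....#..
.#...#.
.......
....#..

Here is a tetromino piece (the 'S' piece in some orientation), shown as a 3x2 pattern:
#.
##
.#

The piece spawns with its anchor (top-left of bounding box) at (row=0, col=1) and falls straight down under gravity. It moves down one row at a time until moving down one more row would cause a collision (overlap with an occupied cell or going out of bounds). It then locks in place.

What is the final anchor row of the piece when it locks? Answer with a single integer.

Answer: 2

Derivation:
Spawn at (row=0, col=1). Try each row:
  row 0: fits
  row 1: fits
  row 2: fits
  row 3: blocked -> lock at row 2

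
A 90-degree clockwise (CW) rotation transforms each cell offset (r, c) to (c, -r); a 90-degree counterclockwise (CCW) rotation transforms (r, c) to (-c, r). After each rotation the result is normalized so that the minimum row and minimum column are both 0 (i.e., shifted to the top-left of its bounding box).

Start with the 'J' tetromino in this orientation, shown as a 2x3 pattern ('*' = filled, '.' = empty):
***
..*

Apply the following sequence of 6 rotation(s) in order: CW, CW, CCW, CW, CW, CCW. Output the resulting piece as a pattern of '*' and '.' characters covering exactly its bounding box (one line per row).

Start:
***
..*
After rotation 1 (CW):
.*
.*
**
After rotation 2 (CW):
*..
***
After rotation 3 (CCW):
.*
.*
**
After rotation 4 (CW):
*..
***
After rotation 5 (CW):
**
*.
*.
After rotation 6 (CCW):
*..
***

Answer: *..
***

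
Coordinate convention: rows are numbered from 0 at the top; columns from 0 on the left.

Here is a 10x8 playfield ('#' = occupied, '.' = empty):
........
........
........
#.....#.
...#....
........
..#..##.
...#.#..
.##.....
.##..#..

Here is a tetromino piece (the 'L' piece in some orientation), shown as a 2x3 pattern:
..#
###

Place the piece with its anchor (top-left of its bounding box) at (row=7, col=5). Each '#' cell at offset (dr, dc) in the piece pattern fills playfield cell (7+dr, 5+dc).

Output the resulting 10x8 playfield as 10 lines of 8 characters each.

Fill (7+0,5+2) = (7,7)
Fill (7+1,5+0) = (8,5)
Fill (7+1,5+1) = (8,6)
Fill (7+1,5+2) = (8,7)

Answer: ........
........
........
#.....#.
...#....
........
..#..##.
...#.#.#
.##..###
.##..#..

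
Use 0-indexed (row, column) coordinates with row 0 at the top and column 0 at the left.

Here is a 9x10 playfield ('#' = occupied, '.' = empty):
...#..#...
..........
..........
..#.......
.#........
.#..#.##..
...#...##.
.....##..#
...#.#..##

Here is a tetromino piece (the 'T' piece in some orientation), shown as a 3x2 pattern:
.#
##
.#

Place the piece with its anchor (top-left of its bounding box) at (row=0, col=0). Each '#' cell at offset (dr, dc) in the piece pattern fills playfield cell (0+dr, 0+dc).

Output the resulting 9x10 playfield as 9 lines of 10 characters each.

Answer: .#.#..#...
##........
.#........
..#.......
.#........
.#..#.##..
...#...##.
.....##..#
...#.#..##

Derivation:
Fill (0+0,0+1) = (0,1)
Fill (0+1,0+0) = (1,0)
Fill (0+1,0+1) = (1,1)
Fill (0+2,0+1) = (2,1)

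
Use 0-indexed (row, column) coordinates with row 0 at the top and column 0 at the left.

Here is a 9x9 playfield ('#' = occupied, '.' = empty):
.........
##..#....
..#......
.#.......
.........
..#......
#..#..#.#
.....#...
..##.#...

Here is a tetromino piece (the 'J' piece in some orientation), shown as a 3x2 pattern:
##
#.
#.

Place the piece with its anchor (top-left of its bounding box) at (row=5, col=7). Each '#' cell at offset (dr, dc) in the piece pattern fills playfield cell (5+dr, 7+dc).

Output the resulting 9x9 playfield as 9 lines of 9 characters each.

Fill (5+0,7+0) = (5,7)
Fill (5+0,7+1) = (5,8)
Fill (5+1,7+0) = (6,7)
Fill (5+2,7+0) = (7,7)

Answer: .........
##..#....
..#......
.#.......
.........
..#....##
#..#..###
.....#.#.
..##.#...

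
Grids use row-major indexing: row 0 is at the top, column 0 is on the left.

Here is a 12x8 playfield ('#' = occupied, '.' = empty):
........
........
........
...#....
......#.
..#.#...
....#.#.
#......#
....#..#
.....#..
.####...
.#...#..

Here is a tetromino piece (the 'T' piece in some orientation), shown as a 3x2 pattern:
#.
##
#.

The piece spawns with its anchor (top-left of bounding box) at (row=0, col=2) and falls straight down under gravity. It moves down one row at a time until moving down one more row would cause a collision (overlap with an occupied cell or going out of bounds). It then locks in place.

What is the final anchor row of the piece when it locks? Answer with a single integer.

Answer: 1

Derivation:
Spawn at (row=0, col=2). Try each row:
  row 0: fits
  row 1: fits
  row 2: blocked -> lock at row 1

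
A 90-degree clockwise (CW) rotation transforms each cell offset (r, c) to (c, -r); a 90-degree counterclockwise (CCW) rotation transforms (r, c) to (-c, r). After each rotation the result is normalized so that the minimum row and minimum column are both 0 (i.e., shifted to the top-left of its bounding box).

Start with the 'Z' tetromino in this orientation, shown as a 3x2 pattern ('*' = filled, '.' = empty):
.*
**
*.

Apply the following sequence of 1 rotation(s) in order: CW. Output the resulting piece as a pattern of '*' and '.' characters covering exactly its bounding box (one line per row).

Answer: **.
.**

Derivation:
Start:
.*
**
*.
After rotation 1 (CW):
**.
.**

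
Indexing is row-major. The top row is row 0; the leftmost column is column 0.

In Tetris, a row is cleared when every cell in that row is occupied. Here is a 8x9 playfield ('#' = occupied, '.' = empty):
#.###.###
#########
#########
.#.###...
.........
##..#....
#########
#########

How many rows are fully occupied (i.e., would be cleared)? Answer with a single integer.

Answer: 4

Derivation:
Check each row:
  row 0: 2 empty cells -> not full
  row 1: 0 empty cells -> FULL (clear)
  row 2: 0 empty cells -> FULL (clear)
  row 3: 5 empty cells -> not full
  row 4: 9 empty cells -> not full
  row 5: 6 empty cells -> not full
  row 6: 0 empty cells -> FULL (clear)
  row 7: 0 empty cells -> FULL (clear)
Total rows cleared: 4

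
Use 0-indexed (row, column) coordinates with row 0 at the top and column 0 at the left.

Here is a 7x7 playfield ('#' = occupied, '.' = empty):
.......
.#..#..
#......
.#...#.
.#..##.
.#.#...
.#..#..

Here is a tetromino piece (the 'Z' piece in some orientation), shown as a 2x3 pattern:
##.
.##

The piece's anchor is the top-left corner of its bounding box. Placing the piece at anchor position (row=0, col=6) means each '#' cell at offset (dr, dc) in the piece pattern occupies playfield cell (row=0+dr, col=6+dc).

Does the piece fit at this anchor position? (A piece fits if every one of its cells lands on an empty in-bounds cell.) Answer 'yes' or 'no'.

Answer: no

Derivation:
Check each piece cell at anchor (0, 6):
  offset (0,0) -> (0,6): empty -> OK
  offset (0,1) -> (0,7): out of bounds -> FAIL
  offset (1,1) -> (1,7): out of bounds -> FAIL
  offset (1,2) -> (1,8): out of bounds -> FAIL
All cells valid: no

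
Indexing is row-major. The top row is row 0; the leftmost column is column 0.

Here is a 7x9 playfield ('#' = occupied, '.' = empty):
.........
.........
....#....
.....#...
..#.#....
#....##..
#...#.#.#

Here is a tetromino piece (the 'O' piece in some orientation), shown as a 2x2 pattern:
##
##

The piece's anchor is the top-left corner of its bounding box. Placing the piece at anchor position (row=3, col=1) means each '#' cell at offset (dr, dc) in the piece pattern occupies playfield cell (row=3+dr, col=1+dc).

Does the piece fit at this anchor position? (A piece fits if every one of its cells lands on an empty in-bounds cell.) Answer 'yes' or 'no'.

Check each piece cell at anchor (3, 1):
  offset (0,0) -> (3,1): empty -> OK
  offset (0,1) -> (3,2): empty -> OK
  offset (1,0) -> (4,1): empty -> OK
  offset (1,1) -> (4,2): occupied ('#') -> FAIL
All cells valid: no

Answer: no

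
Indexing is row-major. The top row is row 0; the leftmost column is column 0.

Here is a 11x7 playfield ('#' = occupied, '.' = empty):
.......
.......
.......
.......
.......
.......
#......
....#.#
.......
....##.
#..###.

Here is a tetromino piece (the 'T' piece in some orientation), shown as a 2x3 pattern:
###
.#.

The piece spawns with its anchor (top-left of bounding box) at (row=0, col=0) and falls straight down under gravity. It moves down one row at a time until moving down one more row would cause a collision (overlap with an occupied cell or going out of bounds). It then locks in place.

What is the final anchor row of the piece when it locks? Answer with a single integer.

Spawn at (row=0, col=0). Try each row:
  row 0: fits
  row 1: fits
  row 2: fits
  row 3: fits
  row 4: fits
  row 5: fits
  row 6: blocked -> lock at row 5

Answer: 5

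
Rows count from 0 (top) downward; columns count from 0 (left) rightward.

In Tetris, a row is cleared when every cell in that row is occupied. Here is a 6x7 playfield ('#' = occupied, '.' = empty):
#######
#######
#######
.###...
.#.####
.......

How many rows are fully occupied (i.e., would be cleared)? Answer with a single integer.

Answer: 3

Derivation:
Check each row:
  row 0: 0 empty cells -> FULL (clear)
  row 1: 0 empty cells -> FULL (clear)
  row 2: 0 empty cells -> FULL (clear)
  row 3: 4 empty cells -> not full
  row 4: 2 empty cells -> not full
  row 5: 7 empty cells -> not full
Total rows cleared: 3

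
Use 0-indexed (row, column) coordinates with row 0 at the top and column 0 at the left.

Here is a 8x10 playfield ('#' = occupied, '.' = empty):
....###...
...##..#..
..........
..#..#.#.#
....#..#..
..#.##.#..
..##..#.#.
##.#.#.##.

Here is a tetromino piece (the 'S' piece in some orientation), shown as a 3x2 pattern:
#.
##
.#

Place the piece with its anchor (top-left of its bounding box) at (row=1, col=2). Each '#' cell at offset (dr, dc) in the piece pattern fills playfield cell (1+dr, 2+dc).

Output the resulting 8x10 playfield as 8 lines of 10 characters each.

Fill (1+0,2+0) = (1,2)
Fill (1+1,2+0) = (2,2)
Fill (1+1,2+1) = (2,3)
Fill (1+2,2+1) = (3,3)

Answer: ....###...
..###..#..
..##......
..##.#.#.#
....#..#..
..#.##.#..
..##..#.#.
##.#.#.##.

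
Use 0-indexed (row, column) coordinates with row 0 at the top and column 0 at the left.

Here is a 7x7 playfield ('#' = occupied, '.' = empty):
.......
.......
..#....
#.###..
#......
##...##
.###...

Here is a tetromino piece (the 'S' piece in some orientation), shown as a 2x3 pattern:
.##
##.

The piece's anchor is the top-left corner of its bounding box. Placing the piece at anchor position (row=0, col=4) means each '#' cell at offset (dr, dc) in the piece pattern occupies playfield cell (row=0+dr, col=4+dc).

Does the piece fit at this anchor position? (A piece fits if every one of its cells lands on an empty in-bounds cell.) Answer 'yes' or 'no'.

Check each piece cell at anchor (0, 4):
  offset (0,1) -> (0,5): empty -> OK
  offset (0,2) -> (0,6): empty -> OK
  offset (1,0) -> (1,4): empty -> OK
  offset (1,1) -> (1,5): empty -> OK
All cells valid: yes

Answer: yes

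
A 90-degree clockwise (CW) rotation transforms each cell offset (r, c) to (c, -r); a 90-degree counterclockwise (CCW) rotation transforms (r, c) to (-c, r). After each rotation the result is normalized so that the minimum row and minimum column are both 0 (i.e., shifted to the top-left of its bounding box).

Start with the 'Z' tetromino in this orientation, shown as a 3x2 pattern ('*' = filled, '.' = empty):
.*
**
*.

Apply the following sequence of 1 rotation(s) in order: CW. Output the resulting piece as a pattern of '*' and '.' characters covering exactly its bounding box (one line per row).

Start:
.*
**
*.
After rotation 1 (CW):
**.
.**

Answer: **.
.**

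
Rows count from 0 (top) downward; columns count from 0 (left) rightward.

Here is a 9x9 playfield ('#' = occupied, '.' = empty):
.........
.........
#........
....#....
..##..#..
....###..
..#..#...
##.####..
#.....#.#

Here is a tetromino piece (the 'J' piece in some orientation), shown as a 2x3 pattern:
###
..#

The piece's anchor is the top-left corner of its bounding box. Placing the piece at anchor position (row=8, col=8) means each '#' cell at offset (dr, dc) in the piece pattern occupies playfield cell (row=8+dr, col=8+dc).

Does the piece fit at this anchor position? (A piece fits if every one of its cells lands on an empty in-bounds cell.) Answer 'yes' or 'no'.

Check each piece cell at anchor (8, 8):
  offset (0,0) -> (8,8): occupied ('#') -> FAIL
  offset (0,1) -> (8,9): out of bounds -> FAIL
  offset (0,2) -> (8,10): out of bounds -> FAIL
  offset (1,2) -> (9,10): out of bounds -> FAIL
All cells valid: no

Answer: no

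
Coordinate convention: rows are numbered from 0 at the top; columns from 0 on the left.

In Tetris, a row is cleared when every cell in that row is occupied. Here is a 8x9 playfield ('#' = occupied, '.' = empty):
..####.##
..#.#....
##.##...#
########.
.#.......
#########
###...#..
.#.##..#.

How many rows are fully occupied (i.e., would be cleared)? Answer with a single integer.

Answer: 1

Derivation:
Check each row:
  row 0: 3 empty cells -> not full
  row 1: 7 empty cells -> not full
  row 2: 4 empty cells -> not full
  row 3: 1 empty cell -> not full
  row 4: 8 empty cells -> not full
  row 5: 0 empty cells -> FULL (clear)
  row 6: 5 empty cells -> not full
  row 7: 5 empty cells -> not full
Total rows cleared: 1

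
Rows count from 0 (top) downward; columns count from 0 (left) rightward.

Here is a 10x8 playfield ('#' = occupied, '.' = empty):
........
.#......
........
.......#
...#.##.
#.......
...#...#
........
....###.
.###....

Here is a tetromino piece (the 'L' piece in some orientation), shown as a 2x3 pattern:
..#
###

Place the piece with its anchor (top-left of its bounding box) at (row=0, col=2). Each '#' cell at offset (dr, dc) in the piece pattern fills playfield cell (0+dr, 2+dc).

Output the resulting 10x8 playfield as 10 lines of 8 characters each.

Fill (0+0,2+2) = (0,4)
Fill (0+1,2+0) = (1,2)
Fill (0+1,2+1) = (1,3)
Fill (0+1,2+2) = (1,4)

Answer: ....#...
.####...
........
.......#
...#.##.
#.......
...#...#
........
....###.
.###....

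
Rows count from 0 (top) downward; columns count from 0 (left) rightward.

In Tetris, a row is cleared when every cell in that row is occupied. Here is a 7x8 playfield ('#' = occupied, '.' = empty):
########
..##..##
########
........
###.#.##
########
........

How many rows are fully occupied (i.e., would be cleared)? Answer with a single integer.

Answer: 3

Derivation:
Check each row:
  row 0: 0 empty cells -> FULL (clear)
  row 1: 4 empty cells -> not full
  row 2: 0 empty cells -> FULL (clear)
  row 3: 8 empty cells -> not full
  row 4: 2 empty cells -> not full
  row 5: 0 empty cells -> FULL (clear)
  row 6: 8 empty cells -> not full
Total rows cleared: 3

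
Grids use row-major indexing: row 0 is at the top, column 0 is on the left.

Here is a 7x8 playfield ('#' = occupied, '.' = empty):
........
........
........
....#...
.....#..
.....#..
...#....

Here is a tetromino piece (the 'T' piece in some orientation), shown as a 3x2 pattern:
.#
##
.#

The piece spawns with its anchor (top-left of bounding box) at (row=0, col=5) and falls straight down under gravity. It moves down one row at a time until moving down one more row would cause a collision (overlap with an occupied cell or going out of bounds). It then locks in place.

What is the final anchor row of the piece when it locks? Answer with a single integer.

Spawn at (row=0, col=5). Try each row:
  row 0: fits
  row 1: fits
  row 2: fits
  row 3: blocked -> lock at row 2

Answer: 2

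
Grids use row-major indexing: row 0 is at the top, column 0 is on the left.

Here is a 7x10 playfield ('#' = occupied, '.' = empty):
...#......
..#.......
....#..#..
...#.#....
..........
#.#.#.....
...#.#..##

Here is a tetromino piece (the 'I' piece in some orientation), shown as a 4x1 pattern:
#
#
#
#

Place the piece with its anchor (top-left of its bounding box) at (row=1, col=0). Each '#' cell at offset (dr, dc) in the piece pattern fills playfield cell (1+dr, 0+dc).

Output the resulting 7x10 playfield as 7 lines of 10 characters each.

Fill (1+0,0+0) = (1,0)
Fill (1+1,0+0) = (2,0)
Fill (1+2,0+0) = (3,0)
Fill (1+3,0+0) = (4,0)

Answer: ...#......
#.#.......
#...#..#..
#..#.#....
#.........
#.#.#.....
...#.#..##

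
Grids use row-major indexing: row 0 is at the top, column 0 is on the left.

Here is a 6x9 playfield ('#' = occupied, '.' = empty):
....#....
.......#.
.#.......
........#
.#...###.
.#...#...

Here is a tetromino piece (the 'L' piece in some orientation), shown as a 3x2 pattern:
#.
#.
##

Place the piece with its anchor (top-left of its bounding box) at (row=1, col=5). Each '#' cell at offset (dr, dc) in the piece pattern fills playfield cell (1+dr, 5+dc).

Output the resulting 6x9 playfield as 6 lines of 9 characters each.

Answer: ....#....
.....#.#.
.#...#...
.....##.#
.#...###.
.#...#...

Derivation:
Fill (1+0,5+0) = (1,5)
Fill (1+1,5+0) = (2,5)
Fill (1+2,5+0) = (3,5)
Fill (1+2,5+1) = (3,6)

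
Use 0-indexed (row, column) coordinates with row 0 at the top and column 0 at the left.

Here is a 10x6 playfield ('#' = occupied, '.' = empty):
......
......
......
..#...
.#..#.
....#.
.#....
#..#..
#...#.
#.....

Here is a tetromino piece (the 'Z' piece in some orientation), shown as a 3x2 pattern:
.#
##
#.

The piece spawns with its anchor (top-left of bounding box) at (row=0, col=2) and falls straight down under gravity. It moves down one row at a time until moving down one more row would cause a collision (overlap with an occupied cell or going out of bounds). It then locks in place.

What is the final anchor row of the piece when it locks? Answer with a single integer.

Spawn at (row=0, col=2). Try each row:
  row 0: fits
  row 1: blocked -> lock at row 0

Answer: 0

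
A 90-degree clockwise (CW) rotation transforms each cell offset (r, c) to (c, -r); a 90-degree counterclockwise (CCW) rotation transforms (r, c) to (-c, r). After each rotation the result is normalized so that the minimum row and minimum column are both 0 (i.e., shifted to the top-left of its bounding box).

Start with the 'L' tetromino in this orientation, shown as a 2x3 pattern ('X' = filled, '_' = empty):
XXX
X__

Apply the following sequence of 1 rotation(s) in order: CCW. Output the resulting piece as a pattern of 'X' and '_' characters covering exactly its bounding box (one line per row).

Start:
XXX
X__
After rotation 1 (CCW):
X_
X_
XX

Answer: X_
X_
XX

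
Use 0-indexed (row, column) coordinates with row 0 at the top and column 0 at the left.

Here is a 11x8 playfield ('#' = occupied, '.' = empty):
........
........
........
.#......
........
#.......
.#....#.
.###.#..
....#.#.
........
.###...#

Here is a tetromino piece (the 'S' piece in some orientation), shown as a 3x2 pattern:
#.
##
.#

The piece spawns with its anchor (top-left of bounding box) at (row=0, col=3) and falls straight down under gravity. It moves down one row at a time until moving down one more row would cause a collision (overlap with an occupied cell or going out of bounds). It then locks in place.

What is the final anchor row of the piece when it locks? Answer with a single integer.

Spawn at (row=0, col=3). Try each row:
  row 0: fits
  row 1: fits
  row 2: fits
  row 3: fits
  row 4: fits
  row 5: fits
  row 6: blocked -> lock at row 5

Answer: 5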